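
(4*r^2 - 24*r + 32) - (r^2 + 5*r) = 3*r^2 - 29*r + 32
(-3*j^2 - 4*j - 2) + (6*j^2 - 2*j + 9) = 3*j^2 - 6*j + 7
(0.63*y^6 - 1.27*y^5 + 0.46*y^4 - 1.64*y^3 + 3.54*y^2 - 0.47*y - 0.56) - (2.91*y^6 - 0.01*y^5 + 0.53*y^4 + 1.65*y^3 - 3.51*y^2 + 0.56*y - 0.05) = -2.28*y^6 - 1.26*y^5 - 0.07*y^4 - 3.29*y^3 + 7.05*y^2 - 1.03*y - 0.51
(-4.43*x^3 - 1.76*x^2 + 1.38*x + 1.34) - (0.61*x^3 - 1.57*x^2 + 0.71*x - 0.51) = -5.04*x^3 - 0.19*x^2 + 0.67*x + 1.85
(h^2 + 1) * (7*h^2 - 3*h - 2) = 7*h^4 - 3*h^3 + 5*h^2 - 3*h - 2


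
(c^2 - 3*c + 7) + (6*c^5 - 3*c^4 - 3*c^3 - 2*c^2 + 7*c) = 6*c^5 - 3*c^4 - 3*c^3 - c^2 + 4*c + 7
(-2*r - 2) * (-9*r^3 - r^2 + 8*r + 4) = 18*r^4 + 20*r^3 - 14*r^2 - 24*r - 8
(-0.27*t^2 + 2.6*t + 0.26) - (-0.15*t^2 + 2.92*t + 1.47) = -0.12*t^2 - 0.32*t - 1.21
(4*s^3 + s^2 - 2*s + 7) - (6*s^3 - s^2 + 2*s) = -2*s^3 + 2*s^2 - 4*s + 7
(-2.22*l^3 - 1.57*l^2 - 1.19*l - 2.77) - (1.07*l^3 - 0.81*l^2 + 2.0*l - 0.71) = -3.29*l^3 - 0.76*l^2 - 3.19*l - 2.06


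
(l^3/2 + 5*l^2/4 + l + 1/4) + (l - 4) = l^3/2 + 5*l^2/4 + 2*l - 15/4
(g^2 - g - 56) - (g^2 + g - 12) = -2*g - 44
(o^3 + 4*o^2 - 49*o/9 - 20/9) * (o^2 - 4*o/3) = o^5 + 8*o^4/3 - 97*o^3/9 + 136*o^2/27 + 80*o/27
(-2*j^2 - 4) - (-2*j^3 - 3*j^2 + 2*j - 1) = 2*j^3 + j^2 - 2*j - 3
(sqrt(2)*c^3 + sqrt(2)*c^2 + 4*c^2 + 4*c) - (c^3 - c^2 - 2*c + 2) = -c^3 + sqrt(2)*c^3 + sqrt(2)*c^2 + 5*c^2 + 6*c - 2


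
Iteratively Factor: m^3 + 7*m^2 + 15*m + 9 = (m + 1)*(m^2 + 6*m + 9) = (m + 1)*(m + 3)*(m + 3)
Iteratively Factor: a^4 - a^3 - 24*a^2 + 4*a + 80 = (a + 2)*(a^3 - 3*a^2 - 18*a + 40) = (a - 2)*(a + 2)*(a^2 - a - 20) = (a - 5)*(a - 2)*(a + 2)*(a + 4)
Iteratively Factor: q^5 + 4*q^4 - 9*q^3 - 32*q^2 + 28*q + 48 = (q + 3)*(q^4 + q^3 - 12*q^2 + 4*q + 16) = (q - 2)*(q + 3)*(q^3 + 3*q^2 - 6*q - 8) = (q - 2)^2*(q + 3)*(q^2 + 5*q + 4) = (q - 2)^2*(q + 3)*(q + 4)*(q + 1)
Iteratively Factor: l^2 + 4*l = (l)*(l + 4)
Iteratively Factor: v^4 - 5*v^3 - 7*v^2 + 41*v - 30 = (v + 3)*(v^3 - 8*v^2 + 17*v - 10) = (v - 5)*(v + 3)*(v^2 - 3*v + 2) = (v - 5)*(v - 2)*(v + 3)*(v - 1)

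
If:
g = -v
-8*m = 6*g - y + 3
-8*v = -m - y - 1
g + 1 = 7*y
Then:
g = -44/415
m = -116/415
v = 44/415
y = 53/415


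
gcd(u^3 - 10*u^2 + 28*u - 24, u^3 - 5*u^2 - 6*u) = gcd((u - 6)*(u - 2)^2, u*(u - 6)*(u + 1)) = u - 6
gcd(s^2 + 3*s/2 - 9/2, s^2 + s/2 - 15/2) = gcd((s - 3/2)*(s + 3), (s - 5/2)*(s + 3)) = s + 3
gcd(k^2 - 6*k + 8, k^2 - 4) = k - 2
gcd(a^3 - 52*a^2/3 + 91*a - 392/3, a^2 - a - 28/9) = a - 7/3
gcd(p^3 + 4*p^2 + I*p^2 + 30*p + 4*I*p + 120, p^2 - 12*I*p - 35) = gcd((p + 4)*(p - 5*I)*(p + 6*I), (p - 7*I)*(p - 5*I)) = p - 5*I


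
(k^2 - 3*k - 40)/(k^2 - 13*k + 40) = (k + 5)/(k - 5)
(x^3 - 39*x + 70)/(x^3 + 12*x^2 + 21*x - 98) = (x - 5)/(x + 7)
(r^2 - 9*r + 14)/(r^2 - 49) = (r - 2)/(r + 7)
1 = 1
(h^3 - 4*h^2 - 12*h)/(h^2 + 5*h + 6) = h*(h - 6)/(h + 3)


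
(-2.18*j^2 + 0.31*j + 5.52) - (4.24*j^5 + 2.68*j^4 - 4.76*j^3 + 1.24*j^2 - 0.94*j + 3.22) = -4.24*j^5 - 2.68*j^4 + 4.76*j^3 - 3.42*j^2 + 1.25*j + 2.3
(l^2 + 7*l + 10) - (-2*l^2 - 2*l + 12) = 3*l^2 + 9*l - 2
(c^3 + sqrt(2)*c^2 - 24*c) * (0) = 0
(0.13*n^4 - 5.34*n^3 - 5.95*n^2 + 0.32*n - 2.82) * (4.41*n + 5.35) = 0.5733*n^5 - 22.8539*n^4 - 54.8085*n^3 - 30.4213*n^2 - 10.7242*n - 15.087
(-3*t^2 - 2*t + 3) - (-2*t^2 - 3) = -t^2 - 2*t + 6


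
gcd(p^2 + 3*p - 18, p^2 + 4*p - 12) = p + 6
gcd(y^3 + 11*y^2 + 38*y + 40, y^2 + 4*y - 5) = y + 5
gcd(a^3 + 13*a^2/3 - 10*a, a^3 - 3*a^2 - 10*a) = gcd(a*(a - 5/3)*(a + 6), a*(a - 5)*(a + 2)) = a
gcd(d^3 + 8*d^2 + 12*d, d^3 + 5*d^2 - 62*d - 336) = d + 6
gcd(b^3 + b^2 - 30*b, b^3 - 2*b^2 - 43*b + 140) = b - 5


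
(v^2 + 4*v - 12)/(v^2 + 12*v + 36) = (v - 2)/(v + 6)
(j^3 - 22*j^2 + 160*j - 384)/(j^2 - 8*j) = j - 14 + 48/j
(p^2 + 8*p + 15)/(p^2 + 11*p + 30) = (p + 3)/(p + 6)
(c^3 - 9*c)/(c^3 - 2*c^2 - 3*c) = (c + 3)/(c + 1)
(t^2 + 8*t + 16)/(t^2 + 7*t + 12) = (t + 4)/(t + 3)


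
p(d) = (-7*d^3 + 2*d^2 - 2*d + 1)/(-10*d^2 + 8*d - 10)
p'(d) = (20*d - 8)*(-7*d^3 + 2*d^2 - 2*d + 1)/(-10*d^2 + 8*d - 10)^2 + (-21*d^2 + 4*d - 2)/(-10*d^2 + 8*d - 10) = (35*d^4 - 56*d^3 + 103*d^2 - 10*d + 6)/(2*(25*d^4 - 40*d^3 + 66*d^2 - 40*d + 25))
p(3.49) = 2.69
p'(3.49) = 0.75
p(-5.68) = -3.60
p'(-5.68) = 0.70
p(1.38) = 0.91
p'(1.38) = 1.04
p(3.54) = 2.72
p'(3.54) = 0.75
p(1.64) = 1.17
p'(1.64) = 0.97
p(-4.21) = -2.57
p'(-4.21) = 0.70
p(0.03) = -0.10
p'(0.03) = 0.12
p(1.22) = 0.74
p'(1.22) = 1.08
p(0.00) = -0.10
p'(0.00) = 0.12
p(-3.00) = -1.73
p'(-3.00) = 0.69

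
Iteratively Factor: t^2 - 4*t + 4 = (t - 2)*(t - 2)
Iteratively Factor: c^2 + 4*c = (c + 4)*(c)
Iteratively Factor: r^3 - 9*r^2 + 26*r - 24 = (r - 3)*(r^2 - 6*r + 8) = (r - 3)*(r - 2)*(r - 4)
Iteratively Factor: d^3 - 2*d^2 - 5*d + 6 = (d + 2)*(d^2 - 4*d + 3) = (d - 1)*(d + 2)*(d - 3)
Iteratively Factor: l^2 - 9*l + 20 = (l - 5)*(l - 4)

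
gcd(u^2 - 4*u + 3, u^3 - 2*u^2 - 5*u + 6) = u^2 - 4*u + 3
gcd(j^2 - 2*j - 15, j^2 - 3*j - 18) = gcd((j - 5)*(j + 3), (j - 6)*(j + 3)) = j + 3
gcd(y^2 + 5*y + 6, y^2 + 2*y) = y + 2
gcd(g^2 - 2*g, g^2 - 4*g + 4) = g - 2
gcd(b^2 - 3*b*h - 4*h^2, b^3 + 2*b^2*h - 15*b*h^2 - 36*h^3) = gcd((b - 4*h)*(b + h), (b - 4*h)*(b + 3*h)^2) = b - 4*h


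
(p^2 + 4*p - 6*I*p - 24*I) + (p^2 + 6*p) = 2*p^2 + 10*p - 6*I*p - 24*I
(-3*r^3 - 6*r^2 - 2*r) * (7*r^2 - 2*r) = -21*r^5 - 36*r^4 - 2*r^3 + 4*r^2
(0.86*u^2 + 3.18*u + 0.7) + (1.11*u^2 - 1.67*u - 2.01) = 1.97*u^2 + 1.51*u - 1.31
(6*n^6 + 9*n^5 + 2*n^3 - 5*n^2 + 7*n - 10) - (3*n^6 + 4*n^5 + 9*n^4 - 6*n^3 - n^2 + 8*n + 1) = 3*n^6 + 5*n^5 - 9*n^4 + 8*n^3 - 4*n^2 - n - 11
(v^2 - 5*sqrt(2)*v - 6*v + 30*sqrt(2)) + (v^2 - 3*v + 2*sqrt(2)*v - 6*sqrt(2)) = 2*v^2 - 9*v - 3*sqrt(2)*v + 24*sqrt(2)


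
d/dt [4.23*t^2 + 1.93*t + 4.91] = 8.46*t + 1.93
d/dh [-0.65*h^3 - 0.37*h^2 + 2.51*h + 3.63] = -1.95*h^2 - 0.74*h + 2.51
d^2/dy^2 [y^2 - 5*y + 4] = 2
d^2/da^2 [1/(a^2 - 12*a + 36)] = 6/(a^4 - 24*a^3 + 216*a^2 - 864*a + 1296)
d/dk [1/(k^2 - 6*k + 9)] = 2*(3 - k)/(k^2 - 6*k + 9)^2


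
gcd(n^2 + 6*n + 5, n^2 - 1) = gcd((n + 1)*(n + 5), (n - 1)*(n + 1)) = n + 1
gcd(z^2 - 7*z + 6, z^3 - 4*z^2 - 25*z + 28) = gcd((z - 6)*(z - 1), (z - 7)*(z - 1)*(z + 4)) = z - 1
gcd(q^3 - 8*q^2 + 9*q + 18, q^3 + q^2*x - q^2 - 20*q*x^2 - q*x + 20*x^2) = 1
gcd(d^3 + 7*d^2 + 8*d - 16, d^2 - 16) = d + 4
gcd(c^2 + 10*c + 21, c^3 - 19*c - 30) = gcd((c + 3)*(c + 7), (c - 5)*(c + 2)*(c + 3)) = c + 3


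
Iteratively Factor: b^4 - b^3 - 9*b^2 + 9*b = (b)*(b^3 - b^2 - 9*b + 9) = b*(b - 1)*(b^2 - 9) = b*(b - 1)*(b + 3)*(b - 3)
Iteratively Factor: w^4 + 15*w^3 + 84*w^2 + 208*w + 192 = (w + 3)*(w^3 + 12*w^2 + 48*w + 64) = (w + 3)*(w + 4)*(w^2 + 8*w + 16) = (w + 3)*(w + 4)^2*(w + 4)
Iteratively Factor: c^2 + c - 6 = (c + 3)*(c - 2)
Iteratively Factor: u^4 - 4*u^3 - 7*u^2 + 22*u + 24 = (u + 2)*(u^3 - 6*u^2 + 5*u + 12) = (u - 3)*(u + 2)*(u^2 - 3*u - 4) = (u - 4)*(u - 3)*(u + 2)*(u + 1)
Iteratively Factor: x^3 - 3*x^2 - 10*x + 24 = (x + 3)*(x^2 - 6*x + 8) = (x - 2)*(x + 3)*(x - 4)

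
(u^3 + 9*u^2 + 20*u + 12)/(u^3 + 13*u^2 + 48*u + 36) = (u + 2)/(u + 6)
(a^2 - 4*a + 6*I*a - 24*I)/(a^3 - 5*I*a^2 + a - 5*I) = (a^2 + a*(-4 + 6*I) - 24*I)/(a^3 - 5*I*a^2 + a - 5*I)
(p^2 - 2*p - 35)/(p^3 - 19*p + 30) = (p - 7)/(p^2 - 5*p + 6)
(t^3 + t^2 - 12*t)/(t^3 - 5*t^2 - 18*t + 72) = t/(t - 6)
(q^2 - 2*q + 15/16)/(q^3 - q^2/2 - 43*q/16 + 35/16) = (4*q - 3)/(4*q^2 + 3*q - 7)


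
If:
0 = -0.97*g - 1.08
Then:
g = -1.11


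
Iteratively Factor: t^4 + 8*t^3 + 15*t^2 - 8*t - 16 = (t + 4)*(t^3 + 4*t^2 - t - 4) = (t - 1)*(t + 4)*(t^2 + 5*t + 4) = (t - 1)*(t + 1)*(t + 4)*(t + 4)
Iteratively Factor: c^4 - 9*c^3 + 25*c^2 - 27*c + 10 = (c - 1)*(c^3 - 8*c^2 + 17*c - 10) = (c - 2)*(c - 1)*(c^2 - 6*c + 5) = (c - 2)*(c - 1)^2*(c - 5)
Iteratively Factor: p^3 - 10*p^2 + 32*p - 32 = (p - 4)*(p^2 - 6*p + 8) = (p - 4)*(p - 2)*(p - 4)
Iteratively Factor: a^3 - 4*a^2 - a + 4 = (a - 4)*(a^2 - 1) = (a - 4)*(a + 1)*(a - 1)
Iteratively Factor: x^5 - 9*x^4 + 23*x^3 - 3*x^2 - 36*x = (x - 3)*(x^4 - 6*x^3 + 5*x^2 + 12*x) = x*(x - 3)*(x^3 - 6*x^2 + 5*x + 12) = x*(x - 4)*(x - 3)*(x^2 - 2*x - 3) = x*(x - 4)*(x - 3)^2*(x + 1)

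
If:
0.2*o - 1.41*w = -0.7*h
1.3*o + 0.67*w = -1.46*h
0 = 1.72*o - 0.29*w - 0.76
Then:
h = -0.33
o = 0.42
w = -0.10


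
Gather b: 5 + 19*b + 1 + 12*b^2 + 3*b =12*b^2 + 22*b + 6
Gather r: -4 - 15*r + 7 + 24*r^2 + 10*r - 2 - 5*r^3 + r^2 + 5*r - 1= -5*r^3 + 25*r^2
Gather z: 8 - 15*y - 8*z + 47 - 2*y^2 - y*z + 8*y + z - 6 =-2*y^2 - 7*y + z*(-y - 7) + 49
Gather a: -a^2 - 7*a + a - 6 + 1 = -a^2 - 6*a - 5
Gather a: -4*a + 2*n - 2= -4*a + 2*n - 2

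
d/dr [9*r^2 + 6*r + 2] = 18*r + 6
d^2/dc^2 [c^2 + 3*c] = 2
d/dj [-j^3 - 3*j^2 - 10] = 3*j*(-j - 2)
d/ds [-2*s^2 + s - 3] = 1 - 4*s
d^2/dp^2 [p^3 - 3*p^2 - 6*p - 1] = 6*p - 6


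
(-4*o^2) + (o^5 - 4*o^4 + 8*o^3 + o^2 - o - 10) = o^5 - 4*o^4 + 8*o^3 - 3*o^2 - o - 10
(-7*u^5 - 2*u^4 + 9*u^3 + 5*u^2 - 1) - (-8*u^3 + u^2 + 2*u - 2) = -7*u^5 - 2*u^4 + 17*u^3 + 4*u^2 - 2*u + 1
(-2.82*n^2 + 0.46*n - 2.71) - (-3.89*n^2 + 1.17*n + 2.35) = 1.07*n^2 - 0.71*n - 5.06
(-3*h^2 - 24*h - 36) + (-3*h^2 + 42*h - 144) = -6*h^2 + 18*h - 180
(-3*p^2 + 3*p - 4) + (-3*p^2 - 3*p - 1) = -6*p^2 - 5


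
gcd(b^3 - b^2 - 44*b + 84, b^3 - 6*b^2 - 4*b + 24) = b^2 - 8*b + 12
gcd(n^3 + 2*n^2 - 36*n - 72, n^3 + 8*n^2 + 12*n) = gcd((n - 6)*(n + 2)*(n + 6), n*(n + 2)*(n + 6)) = n^2 + 8*n + 12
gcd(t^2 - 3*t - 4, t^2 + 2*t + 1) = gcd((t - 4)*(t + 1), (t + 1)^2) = t + 1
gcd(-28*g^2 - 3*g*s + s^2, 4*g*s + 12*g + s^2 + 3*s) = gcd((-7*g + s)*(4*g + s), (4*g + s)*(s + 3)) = 4*g + s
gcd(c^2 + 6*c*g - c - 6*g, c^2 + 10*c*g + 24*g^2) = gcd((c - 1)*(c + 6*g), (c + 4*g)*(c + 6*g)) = c + 6*g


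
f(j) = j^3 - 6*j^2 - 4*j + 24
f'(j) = 3*j^2 - 12*j - 4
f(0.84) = 17.00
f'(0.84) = -11.96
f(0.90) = 16.27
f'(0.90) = -12.37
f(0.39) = 21.59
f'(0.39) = -8.22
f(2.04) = -0.64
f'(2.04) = -16.00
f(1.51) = 7.72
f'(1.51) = -15.28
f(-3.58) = -84.46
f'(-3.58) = 77.41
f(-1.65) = 9.77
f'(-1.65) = 23.97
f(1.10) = 13.67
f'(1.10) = -13.57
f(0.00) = 24.00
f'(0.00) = -4.00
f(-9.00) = -1155.00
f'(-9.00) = 347.00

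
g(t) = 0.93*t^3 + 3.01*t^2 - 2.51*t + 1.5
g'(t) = 2.79*t^2 + 6.02*t - 2.51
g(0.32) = 1.04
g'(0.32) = -0.30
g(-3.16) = 10.14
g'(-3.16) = 6.33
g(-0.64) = 4.10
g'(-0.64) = -5.22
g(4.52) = 137.53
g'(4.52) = 81.70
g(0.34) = 1.03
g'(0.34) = -0.14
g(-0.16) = 1.97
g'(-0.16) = -3.40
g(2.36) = 24.57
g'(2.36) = 27.24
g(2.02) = 16.38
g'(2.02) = 21.03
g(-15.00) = -2422.35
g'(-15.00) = 534.94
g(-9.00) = -410.07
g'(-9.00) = 169.30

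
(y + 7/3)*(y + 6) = y^2 + 25*y/3 + 14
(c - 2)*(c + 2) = c^2 - 4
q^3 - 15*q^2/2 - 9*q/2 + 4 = (q - 8)*(q - 1/2)*(q + 1)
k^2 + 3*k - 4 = (k - 1)*(k + 4)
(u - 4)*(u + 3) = u^2 - u - 12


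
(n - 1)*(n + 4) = n^2 + 3*n - 4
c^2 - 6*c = c*(c - 6)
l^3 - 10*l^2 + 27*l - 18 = (l - 6)*(l - 3)*(l - 1)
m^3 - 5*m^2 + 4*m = m*(m - 4)*(m - 1)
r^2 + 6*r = r*(r + 6)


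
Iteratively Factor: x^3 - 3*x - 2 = (x + 1)*(x^2 - x - 2) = (x + 1)^2*(x - 2)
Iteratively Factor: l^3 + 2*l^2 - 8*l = (l - 2)*(l^2 + 4*l) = l*(l - 2)*(l + 4)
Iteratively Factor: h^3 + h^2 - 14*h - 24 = (h + 3)*(h^2 - 2*h - 8) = (h - 4)*(h + 3)*(h + 2)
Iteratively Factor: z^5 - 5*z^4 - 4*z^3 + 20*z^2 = (z)*(z^4 - 5*z^3 - 4*z^2 + 20*z) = z^2*(z^3 - 5*z^2 - 4*z + 20) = z^2*(z - 2)*(z^2 - 3*z - 10) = z^2*(z - 2)*(z + 2)*(z - 5)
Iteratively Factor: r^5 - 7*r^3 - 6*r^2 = (r - 3)*(r^4 + 3*r^3 + 2*r^2) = (r - 3)*(r + 1)*(r^3 + 2*r^2) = (r - 3)*(r + 1)*(r + 2)*(r^2) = r*(r - 3)*(r + 1)*(r + 2)*(r)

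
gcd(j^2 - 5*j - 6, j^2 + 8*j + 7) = j + 1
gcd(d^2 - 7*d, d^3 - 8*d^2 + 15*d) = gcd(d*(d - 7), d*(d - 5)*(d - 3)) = d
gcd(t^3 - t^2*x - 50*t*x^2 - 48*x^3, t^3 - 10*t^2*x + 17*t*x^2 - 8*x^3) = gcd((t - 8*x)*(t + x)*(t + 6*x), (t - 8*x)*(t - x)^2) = -t + 8*x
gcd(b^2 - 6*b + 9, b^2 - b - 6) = b - 3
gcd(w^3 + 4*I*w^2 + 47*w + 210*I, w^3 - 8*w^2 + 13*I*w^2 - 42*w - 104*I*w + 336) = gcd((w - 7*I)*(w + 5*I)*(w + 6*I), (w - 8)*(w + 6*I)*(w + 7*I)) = w + 6*I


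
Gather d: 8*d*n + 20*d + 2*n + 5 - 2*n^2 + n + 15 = d*(8*n + 20) - 2*n^2 + 3*n + 20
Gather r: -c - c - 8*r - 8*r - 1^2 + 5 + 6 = -2*c - 16*r + 10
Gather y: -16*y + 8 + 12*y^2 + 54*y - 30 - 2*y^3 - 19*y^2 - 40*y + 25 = -2*y^3 - 7*y^2 - 2*y + 3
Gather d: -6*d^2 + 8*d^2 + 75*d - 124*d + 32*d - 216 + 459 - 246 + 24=2*d^2 - 17*d + 21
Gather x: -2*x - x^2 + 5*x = -x^2 + 3*x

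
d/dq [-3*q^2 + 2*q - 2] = 2 - 6*q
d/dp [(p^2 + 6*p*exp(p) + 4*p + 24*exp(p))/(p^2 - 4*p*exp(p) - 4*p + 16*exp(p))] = 2*((p^2 - 4*p*exp(p) - 4*p + 16*exp(p))*(3*p*exp(p) + p + 15*exp(p) + 2) + (p^2 + 6*p*exp(p) + 4*p + 24*exp(p))*(2*p*exp(p) - p - 6*exp(p) + 2))/(p^2 - 4*p*exp(p) - 4*p + 16*exp(p))^2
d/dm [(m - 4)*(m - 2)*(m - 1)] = 3*m^2 - 14*m + 14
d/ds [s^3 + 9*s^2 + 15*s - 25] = 3*s^2 + 18*s + 15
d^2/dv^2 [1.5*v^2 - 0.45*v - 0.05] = 3.00000000000000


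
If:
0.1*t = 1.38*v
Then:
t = 13.8*v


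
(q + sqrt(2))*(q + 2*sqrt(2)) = q^2 + 3*sqrt(2)*q + 4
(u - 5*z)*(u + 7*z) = u^2 + 2*u*z - 35*z^2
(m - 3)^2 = m^2 - 6*m + 9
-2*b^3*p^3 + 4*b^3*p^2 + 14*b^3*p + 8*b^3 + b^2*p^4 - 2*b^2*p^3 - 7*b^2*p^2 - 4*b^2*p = (-2*b + p)*(p - 4)*(b*p + b)^2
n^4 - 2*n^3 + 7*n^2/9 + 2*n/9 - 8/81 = (n - 4/3)*(n - 2/3)*(n - 1/3)*(n + 1/3)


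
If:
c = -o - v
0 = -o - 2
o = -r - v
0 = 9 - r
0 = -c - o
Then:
No Solution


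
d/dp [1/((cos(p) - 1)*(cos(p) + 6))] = (2*cos(p) + 5)*sin(p)/((cos(p) - 1)^2*(cos(p) + 6)^2)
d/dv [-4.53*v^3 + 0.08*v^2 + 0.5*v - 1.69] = -13.59*v^2 + 0.16*v + 0.5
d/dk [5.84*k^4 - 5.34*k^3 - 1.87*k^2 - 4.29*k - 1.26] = 23.36*k^3 - 16.02*k^2 - 3.74*k - 4.29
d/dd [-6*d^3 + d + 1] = 1 - 18*d^2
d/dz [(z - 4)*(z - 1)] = 2*z - 5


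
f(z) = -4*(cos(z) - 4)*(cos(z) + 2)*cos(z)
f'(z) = 4*(cos(z) - 4)*(cos(z) + 2)*sin(z) + 4*(cos(z) - 4)*sin(z)*cos(z) + 4*(cos(z) + 2)*sin(z)*cos(z)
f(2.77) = -19.64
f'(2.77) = -2.42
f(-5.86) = 32.80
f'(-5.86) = -15.04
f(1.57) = 0.03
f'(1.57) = -32.01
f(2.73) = -19.53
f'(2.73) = -2.90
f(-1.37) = 6.67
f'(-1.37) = 34.02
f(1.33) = 8.03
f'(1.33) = -34.12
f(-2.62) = -19.12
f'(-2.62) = 4.54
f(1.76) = -5.71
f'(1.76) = -28.06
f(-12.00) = 30.30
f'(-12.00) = -19.83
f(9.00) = -19.49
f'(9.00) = -3.07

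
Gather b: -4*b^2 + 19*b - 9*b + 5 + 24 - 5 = -4*b^2 + 10*b + 24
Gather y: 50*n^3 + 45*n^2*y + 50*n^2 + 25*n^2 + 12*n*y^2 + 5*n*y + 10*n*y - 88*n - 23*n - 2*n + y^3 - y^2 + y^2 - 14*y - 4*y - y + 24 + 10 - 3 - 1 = 50*n^3 + 75*n^2 + 12*n*y^2 - 113*n + y^3 + y*(45*n^2 + 15*n - 19) + 30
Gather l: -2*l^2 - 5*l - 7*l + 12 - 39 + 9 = -2*l^2 - 12*l - 18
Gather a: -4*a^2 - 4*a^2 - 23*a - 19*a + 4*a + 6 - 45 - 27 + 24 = -8*a^2 - 38*a - 42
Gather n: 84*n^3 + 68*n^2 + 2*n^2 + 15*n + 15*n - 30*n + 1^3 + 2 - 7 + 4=84*n^3 + 70*n^2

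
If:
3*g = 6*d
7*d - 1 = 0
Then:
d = 1/7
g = 2/7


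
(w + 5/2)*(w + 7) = w^2 + 19*w/2 + 35/2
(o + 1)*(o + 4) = o^2 + 5*o + 4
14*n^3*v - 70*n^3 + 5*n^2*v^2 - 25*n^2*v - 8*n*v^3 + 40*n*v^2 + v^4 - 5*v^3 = (-7*n + v)*(-2*n + v)*(n + v)*(v - 5)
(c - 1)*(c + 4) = c^2 + 3*c - 4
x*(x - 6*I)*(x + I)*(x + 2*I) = x^4 - 3*I*x^3 + 16*x^2 + 12*I*x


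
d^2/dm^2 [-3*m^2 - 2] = -6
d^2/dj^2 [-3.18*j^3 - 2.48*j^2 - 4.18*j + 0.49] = -19.08*j - 4.96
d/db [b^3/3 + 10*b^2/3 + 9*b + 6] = b^2 + 20*b/3 + 9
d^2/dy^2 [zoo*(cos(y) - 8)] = zoo*cos(y)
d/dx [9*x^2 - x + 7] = 18*x - 1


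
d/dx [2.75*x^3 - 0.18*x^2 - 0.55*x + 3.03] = 8.25*x^2 - 0.36*x - 0.55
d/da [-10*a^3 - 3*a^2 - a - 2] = -30*a^2 - 6*a - 1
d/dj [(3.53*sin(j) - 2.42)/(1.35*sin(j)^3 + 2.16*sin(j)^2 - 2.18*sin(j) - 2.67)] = (-9.531*sin(j)^3 + 2.1762*sin(j)^2 + 10.4544*sin(j) - 14.7007)*cos(j)/(1.8225*sin(j)^6 + 5.832*sin(j)^5 - 1.2204*sin(j)^4 - 16.6266*sin(j)^3 - 6.782*sin(j)^2 + 11.6412*sin(j) + 7.1289)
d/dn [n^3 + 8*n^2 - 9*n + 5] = 3*n^2 + 16*n - 9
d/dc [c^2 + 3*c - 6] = 2*c + 3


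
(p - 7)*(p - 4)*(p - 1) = p^3 - 12*p^2 + 39*p - 28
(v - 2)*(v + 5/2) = v^2 + v/2 - 5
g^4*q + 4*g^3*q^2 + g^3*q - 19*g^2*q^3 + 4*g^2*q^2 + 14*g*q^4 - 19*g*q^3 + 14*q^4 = (g - 2*q)*(g - q)*(g + 7*q)*(g*q + q)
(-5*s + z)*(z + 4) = -5*s*z - 20*s + z^2 + 4*z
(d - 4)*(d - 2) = d^2 - 6*d + 8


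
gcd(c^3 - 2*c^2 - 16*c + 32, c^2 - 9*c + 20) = c - 4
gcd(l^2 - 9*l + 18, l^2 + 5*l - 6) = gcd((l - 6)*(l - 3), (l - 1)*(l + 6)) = 1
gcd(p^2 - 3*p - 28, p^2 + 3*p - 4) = p + 4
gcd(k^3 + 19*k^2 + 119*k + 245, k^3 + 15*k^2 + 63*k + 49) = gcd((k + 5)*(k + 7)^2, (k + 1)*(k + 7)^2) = k^2 + 14*k + 49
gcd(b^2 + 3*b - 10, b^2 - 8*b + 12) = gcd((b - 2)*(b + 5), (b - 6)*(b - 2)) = b - 2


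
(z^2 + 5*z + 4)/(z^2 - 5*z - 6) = (z + 4)/(z - 6)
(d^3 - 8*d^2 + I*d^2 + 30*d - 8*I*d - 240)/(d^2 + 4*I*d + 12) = (d^2 - d*(8 + 5*I) + 40*I)/(d - 2*I)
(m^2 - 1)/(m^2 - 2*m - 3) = (m - 1)/(m - 3)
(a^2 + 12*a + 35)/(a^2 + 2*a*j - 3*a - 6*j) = (a^2 + 12*a + 35)/(a^2 + 2*a*j - 3*a - 6*j)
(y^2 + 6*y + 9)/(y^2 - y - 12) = (y + 3)/(y - 4)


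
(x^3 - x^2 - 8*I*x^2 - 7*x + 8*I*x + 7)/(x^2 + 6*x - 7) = (x^2 - 8*I*x - 7)/(x + 7)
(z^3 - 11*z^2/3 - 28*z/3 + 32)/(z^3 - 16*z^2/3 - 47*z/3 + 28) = (3*z^2 - 20*z + 32)/(3*z^2 - 25*z + 28)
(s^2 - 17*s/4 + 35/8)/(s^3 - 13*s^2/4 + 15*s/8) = (4*s - 7)/(s*(4*s - 3))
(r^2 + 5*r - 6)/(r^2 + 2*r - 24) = (r - 1)/(r - 4)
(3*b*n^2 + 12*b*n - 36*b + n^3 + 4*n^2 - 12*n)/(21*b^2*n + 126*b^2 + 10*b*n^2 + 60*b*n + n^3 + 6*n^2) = (n - 2)/(7*b + n)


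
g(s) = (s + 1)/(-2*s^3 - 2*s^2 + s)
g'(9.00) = 0.00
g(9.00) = -0.00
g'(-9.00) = 0.00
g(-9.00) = -0.00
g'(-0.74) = -1.14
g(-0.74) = -0.25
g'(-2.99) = -0.05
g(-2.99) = -0.06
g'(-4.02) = -0.02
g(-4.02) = -0.03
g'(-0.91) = -0.92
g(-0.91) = -0.08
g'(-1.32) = -36.71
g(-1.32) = 1.56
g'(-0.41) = -4.24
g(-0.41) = -0.97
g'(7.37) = 0.00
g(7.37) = -0.01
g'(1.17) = 0.92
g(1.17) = -0.45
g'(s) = (s + 1)*(6*s^2 + 4*s - 1)/(-2*s^3 - 2*s^2 + s)^2 + 1/(-2*s^3 - 2*s^2 + s)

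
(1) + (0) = 1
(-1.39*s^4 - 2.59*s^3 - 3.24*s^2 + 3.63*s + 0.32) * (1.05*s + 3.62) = -1.4595*s^5 - 7.7513*s^4 - 12.7778*s^3 - 7.9173*s^2 + 13.4766*s + 1.1584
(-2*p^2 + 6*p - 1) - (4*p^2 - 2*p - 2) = -6*p^2 + 8*p + 1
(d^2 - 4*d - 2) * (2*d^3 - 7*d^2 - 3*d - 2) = 2*d^5 - 15*d^4 + 21*d^3 + 24*d^2 + 14*d + 4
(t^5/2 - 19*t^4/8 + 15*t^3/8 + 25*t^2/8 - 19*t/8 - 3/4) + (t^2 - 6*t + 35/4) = t^5/2 - 19*t^4/8 + 15*t^3/8 + 33*t^2/8 - 67*t/8 + 8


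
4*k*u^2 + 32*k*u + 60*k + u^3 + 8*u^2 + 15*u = (4*k + u)*(u + 3)*(u + 5)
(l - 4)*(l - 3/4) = l^2 - 19*l/4 + 3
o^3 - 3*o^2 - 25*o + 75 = (o - 5)*(o - 3)*(o + 5)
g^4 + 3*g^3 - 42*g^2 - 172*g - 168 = (g - 7)*(g + 2)^2*(g + 6)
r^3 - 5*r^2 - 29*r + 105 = (r - 7)*(r - 3)*(r + 5)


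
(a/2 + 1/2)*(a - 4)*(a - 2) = a^3/2 - 5*a^2/2 + a + 4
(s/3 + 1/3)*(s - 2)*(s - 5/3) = s^3/3 - 8*s^2/9 - s/9 + 10/9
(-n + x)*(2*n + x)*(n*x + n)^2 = -2*n^4*x^2 - 4*n^4*x - 2*n^4 + n^3*x^3 + 2*n^3*x^2 + n^3*x + n^2*x^4 + 2*n^2*x^3 + n^2*x^2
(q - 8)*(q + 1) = q^2 - 7*q - 8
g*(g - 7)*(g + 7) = g^3 - 49*g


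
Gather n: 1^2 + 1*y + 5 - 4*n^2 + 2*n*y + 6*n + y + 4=-4*n^2 + n*(2*y + 6) + 2*y + 10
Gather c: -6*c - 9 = -6*c - 9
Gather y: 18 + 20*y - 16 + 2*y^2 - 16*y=2*y^2 + 4*y + 2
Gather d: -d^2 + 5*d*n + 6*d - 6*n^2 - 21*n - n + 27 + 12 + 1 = -d^2 + d*(5*n + 6) - 6*n^2 - 22*n + 40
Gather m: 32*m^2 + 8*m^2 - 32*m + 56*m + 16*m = 40*m^2 + 40*m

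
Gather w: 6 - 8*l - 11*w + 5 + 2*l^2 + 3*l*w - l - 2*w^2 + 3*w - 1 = 2*l^2 - 9*l - 2*w^2 + w*(3*l - 8) + 10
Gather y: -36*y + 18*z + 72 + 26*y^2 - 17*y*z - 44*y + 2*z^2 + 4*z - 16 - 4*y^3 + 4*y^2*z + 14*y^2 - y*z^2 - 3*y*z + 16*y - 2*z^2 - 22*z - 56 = -4*y^3 + y^2*(4*z + 40) + y*(-z^2 - 20*z - 64)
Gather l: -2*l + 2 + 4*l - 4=2*l - 2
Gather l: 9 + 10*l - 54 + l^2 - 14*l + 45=l^2 - 4*l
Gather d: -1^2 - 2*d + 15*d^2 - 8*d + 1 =15*d^2 - 10*d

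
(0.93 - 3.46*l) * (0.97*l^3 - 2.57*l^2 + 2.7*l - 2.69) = -3.3562*l^4 + 9.7943*l^3 - 11.7321*l^2 + 11.8184*l - 2.5017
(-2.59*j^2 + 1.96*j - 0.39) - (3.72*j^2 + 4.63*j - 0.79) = -6.31*j^2 - 2.67*j + 0.4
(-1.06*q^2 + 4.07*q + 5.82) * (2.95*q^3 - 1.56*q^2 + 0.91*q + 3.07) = -3.127*q^5 + 13.6601*q^4 + 9.8552*q^3 - 8.6297*q^2 + 17.7911*q + 17.8674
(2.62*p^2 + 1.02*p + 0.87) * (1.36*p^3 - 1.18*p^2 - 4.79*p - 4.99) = 3.5632*p^5 - 1.7044*p^4 - 12.5702*p^3 - 18.9862*p^2 - 9.2571*p - 4.3413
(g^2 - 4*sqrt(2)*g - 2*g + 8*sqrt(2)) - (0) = g^2 - 4*sqrt(2)*g - 2*g + 8*sqrt(2)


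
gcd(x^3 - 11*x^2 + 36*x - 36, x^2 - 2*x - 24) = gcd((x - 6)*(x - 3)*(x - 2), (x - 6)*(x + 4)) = x - 6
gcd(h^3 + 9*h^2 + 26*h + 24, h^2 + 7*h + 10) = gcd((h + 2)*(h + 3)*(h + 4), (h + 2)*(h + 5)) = h + 2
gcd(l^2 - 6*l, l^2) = l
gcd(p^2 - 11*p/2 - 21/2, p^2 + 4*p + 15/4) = p + 3/2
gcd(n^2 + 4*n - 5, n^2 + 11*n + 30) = n + 5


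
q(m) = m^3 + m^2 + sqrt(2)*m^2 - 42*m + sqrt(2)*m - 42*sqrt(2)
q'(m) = 3*m^2 + 2*m + 2*sqrt(2)*m - 42 + sqrt(2)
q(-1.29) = -5.17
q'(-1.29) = -41.82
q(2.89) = -132.39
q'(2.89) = -1.58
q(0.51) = -79.34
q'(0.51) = -37.34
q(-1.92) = 20.35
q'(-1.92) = -38.80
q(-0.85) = -23.77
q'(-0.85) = -42.52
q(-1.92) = 20.35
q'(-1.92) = -38.80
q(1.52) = -112.00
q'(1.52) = -26.32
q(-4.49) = 80.99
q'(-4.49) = -1.79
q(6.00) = 0.00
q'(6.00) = 96.38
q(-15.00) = -2282.41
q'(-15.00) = 561.99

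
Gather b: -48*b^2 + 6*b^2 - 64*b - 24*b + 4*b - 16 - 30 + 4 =-42*b^2 - 84*b - 42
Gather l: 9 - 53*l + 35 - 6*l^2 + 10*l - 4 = -6*l^2 - 43*l + 40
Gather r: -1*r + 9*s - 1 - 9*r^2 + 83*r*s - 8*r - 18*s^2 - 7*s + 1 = -9*r^2 + r*(83*s - 9) - 18*s^2 + 2*s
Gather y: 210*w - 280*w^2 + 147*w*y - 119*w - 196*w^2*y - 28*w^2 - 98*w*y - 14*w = -308*w^2 + 77*w + y*(-196*w^2 + 49*w)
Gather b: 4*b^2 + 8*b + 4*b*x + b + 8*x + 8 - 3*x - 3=4*b^2 + b*(4*x + 9) + 5*x + 5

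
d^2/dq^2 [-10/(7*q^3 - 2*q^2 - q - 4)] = 20*((21*q - 2)*(-7*q^3 + 2*q^2 + q + 4) + (-21*q^2 + 4*q + 1)^2)/(-7*q^3 + 2*q^2 + q + 4)^3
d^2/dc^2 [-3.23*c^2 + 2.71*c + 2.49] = -6.46000000000000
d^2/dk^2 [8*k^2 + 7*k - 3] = 16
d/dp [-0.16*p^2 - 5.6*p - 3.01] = -0.32*p - 5.6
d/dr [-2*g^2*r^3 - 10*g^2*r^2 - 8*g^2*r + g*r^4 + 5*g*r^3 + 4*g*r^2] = g*(-6*g*r^2 - 20*g*r - 8*g + 4*r^3 + 15*r^2 + 8*r)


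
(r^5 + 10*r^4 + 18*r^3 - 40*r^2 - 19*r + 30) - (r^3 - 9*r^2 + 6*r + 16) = r^5 + 10*r^4 + 17*r^3 - 31*r^2 - 25*r + 14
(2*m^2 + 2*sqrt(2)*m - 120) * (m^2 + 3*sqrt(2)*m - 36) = 2*m^4 + 8*sqrt(2)*m^3 - 180*m^2 - 432*sqrt(2)*m + 4320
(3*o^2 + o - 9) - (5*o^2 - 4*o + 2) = -2*o^2 + 5*o - 11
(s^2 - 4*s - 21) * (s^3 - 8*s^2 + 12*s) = s^5 - 12*s^4 + 23*s^3 + 120*s^2 - 252*s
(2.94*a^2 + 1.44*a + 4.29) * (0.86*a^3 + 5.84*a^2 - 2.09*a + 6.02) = 2.5284*a^5 + 18.408*a^4 + 5.9544*a^3 + 39.7428*a^2 - 0.2973*a + 25.8258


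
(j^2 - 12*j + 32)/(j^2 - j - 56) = (j - 4)/(j + 7)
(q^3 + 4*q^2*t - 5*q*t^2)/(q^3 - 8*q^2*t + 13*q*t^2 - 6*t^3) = q*(q + 5*t)/(q^2 - 7*q*t + 6*t^2)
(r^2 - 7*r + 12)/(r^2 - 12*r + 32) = (r - 3)/(r - 8)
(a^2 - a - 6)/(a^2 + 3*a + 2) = (a - 3)/(a + 1)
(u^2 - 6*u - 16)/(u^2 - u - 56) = (u + 2)/(u + 7)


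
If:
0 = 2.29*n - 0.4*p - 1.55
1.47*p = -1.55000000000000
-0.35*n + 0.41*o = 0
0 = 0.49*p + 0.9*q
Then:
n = 0.49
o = 0.42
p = -1.05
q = 0.57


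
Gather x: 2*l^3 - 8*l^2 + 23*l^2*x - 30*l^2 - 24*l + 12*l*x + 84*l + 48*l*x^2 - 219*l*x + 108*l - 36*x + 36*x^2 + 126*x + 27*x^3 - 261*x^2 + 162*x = 2*l^3 - 38*l^2 + 168*l + 27*x^3 + x^2*(48*l - 225) + x*(23*l^2 - 207*l + 252)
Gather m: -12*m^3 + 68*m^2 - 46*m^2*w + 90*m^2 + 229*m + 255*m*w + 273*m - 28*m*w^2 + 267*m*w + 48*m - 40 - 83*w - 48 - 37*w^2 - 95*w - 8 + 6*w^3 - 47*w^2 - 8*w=-12*m^3 + m^2*(158 - 46*w) + m*(-28*w^2 + 522*w + 550) + 6*w^3 - 84*w^2 - 186*w - 96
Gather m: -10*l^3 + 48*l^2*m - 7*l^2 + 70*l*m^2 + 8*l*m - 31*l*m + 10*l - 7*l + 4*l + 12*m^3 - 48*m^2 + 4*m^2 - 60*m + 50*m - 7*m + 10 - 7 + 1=-10*l^3 - 7*l^2 + 7*l + 12*m^3 + m^2*(70*l - 44) + m*(48*l^2 - 23*l - 17) + 4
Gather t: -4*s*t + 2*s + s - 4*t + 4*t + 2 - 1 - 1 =-4*s*t + 3*s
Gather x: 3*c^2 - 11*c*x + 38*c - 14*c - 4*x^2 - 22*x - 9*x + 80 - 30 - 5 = 3*c^2 + 24*c - 4*x^2 + x*(-11*c - 31) + 45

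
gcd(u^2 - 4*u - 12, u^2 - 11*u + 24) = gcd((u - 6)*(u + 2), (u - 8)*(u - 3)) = 1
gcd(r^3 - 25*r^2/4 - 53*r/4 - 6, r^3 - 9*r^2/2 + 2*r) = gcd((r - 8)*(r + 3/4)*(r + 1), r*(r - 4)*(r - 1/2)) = 1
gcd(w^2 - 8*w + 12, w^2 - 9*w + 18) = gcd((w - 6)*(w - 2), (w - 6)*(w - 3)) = w - 6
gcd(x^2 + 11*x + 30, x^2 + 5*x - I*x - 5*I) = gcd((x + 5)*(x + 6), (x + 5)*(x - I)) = x + 5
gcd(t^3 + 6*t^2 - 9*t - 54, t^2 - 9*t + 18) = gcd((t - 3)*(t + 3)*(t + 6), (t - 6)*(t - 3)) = t - 3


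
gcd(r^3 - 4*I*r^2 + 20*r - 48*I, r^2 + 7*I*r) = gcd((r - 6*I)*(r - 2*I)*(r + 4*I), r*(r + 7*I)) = 1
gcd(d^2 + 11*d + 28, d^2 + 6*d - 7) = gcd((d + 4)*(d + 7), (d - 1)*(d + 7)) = d + 7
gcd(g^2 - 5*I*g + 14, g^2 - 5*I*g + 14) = g^2 - 5*I*g + 14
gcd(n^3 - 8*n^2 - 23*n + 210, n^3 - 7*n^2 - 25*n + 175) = n^2 - 2*n - 35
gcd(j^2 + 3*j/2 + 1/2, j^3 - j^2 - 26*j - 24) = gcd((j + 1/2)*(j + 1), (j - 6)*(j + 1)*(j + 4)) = j + 1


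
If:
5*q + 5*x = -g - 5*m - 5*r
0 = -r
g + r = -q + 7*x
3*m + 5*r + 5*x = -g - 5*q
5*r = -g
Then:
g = 0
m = 0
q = 0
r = 0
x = 0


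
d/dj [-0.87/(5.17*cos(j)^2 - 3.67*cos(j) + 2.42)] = (3.1929 - 8.9958*cos(j))*sin(j)/(5.17*cos(j)^2 - 3.67*cos(j) + 2.42)^2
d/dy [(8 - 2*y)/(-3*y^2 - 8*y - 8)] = 2*(-3*y^2 + 24*y + 40)/(9*y^4 + 48*y^3 + 112*y^2 + 128*y + 64)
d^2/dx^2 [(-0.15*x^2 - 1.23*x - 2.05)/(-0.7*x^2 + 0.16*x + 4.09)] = (-1.11022302462516e-16*x^4 + 1.239*x^3 + 8.6037*x^2 + 19.75134*x + 15.251866)/(0.343*x^6 - 0.2352*x^5 - 5.95854*x^4 + 2.744384*x^3 + 34.814898*x^2 - 8.029488*x - 68.417929)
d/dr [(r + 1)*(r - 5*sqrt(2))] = 2*r - 5*sqrt(2) + 1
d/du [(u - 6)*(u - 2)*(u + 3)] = 3*u^2 - 10*u - 12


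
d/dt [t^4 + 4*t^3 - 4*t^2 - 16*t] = 4*t^3 + 12*t^2 - 8*t - 16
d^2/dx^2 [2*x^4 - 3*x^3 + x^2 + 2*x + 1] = 24*x^2 - 18*x + 2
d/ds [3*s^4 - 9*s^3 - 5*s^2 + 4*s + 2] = 12*s^3 - 27*s^2 - 10*s + 4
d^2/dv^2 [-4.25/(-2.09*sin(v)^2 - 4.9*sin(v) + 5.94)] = (-74.2577*sin(v)^4 - 130.57275*sin(v)^3 - 201.70415*sin(v)^2 + 137.445*sin(v) + 309.6091)/(2.09*sin(v)^2 + 4.9*sin(v) - 5.94)^3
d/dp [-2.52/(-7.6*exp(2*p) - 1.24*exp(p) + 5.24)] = (-38.304*exp(p) - 3.1248)*exp(p)/(7.6*exp(2*p) + 1.24*exp(p) - 5.24)^2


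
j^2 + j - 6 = (j - 2)*(j + 3)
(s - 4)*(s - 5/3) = s^2 - 17*s/3 + 20/3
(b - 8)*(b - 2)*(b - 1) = b^3 - 11*b^2 + 26*b - 16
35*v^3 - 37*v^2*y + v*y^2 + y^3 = (-5*v + y)*(-v + y)*(7*v + y)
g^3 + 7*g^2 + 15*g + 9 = (g + 1)*(g + 3)^2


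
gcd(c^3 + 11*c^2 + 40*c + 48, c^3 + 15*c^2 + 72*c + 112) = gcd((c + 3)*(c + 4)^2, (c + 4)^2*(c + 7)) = c^2 + 8*c + 16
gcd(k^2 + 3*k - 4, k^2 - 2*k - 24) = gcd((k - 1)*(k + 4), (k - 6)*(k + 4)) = k + 4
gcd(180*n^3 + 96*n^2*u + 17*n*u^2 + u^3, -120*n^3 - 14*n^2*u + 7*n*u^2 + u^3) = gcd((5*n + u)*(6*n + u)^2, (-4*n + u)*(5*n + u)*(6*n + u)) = 30*n^2 + 11*n*u + u^2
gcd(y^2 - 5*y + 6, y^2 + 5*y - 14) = y - 2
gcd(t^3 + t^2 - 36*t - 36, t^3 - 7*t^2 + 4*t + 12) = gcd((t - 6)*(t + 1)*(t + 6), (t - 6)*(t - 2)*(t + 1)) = t^2 - 5*t - 6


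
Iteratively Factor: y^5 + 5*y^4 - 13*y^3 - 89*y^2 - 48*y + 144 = (y + 3)*(y^4 + 2*y^3 - 19*y^2 - 32*y + 48) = (y + 3)*(y + 4)*(y^3 - 2*y^2 - 11*y + 12) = (y - 4)*(y + 3)*(y + 4)*(y^2 + 2*y - 3) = (y - 4)*(y - 1)*(y + 3)*(y + 4)*(y + 3)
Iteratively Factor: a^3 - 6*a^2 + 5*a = (a - 1)*(a^2 - 5*a) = a*(a - 1)*(a - 5)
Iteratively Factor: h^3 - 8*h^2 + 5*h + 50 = (h - 5)*(h^2 - 3*h - 10) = (h - 5)^2*(h + 2)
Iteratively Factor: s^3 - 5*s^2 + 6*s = (s - 3)*(s^2 - 2*s) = s*(s - 3)*(s - 2)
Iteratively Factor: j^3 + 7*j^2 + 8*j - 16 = (j + 4)*(j^2 + 3*j - 4) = (j - 1)*(j + 4)*(j + 4)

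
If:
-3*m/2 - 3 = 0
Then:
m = -2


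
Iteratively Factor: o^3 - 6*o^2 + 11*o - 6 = (o - 3)*(o^2 - 3*o + 2) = (o - 3)*(o - 2)*(o - 1)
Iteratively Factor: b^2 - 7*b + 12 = (b - 3)*(b - 4)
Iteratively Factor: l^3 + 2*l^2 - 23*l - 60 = (l - 5)*(l^2 + 7*l + 12) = (l - 5)*(l + 4)*(l + 3)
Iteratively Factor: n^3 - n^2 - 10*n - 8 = (n + 2)*(n^2 - 3*n - 4) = (n - 4)*(n + 2)*(n + 1)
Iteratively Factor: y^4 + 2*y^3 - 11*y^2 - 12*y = (y)*(y^3 + 2*y^2 - 11*y - 12) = y*(y - 3)*(y^2 + 5*y + 4) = y*(y - 3)*(y + 4)*(y + 1)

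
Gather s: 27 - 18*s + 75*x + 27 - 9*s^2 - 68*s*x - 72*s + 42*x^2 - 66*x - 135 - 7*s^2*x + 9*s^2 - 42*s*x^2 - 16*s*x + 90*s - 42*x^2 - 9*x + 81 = -7*s^2*x + s*(-42*x^2 - 84*x)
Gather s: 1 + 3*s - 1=3*s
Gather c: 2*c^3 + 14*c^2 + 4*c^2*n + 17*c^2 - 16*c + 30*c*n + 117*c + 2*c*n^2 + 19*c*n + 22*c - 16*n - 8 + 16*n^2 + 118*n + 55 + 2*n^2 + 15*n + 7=2*c^3 + c^2*(4*n + 31) + c*(2*n^2 + 49*n + 123) + 18*n^2 + 117*n + 54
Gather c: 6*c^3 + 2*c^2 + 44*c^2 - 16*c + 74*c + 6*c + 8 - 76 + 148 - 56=6*c^3 + 46*c^2 + 64*c + 24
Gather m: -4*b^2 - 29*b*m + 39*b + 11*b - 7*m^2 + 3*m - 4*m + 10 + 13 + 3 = -4*b^2 + 50*b - 7*m^2 + m*(-29*b - 1) + 26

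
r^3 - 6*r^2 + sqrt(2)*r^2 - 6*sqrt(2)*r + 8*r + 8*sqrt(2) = (r - 4)*(r - 2)*(r + sqrt(2))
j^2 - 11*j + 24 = (j - 8)*(j - 3)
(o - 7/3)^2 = o^2 - 14*o/3 + 49/9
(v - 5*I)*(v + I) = v^2 - 4*I*v + 5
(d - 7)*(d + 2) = d^2 - 5*d - 14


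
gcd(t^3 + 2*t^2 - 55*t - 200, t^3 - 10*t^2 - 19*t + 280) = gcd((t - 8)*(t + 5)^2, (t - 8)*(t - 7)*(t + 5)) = t^2 - 3*t - 40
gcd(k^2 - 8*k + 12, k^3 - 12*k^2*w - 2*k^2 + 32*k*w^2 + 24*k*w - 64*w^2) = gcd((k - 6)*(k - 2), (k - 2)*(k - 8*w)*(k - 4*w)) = k - 2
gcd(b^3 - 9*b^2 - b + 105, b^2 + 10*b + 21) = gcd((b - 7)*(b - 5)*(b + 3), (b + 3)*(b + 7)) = b + 3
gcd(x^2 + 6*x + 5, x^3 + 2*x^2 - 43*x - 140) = x + 5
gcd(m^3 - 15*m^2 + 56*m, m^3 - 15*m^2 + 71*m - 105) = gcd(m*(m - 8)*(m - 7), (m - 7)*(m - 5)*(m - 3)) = m - 7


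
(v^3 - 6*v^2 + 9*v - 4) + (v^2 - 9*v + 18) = v^3 - 5*v^2 + 14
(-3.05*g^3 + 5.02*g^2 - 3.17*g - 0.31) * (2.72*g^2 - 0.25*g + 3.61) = -8.296*g^5 + 14.4169*g^4 - 20.8879*g^3 + 18.0715*g^2 - 11.3662*g - 1.1191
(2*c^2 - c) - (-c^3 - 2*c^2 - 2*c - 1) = c^3 + 4*c^2 + c + 1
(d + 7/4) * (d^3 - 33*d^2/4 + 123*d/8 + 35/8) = d^4 - 13*d^3/2 + 15*d^2/16 + 1001*d/32 + 245/32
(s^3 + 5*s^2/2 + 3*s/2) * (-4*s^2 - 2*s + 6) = -4*s^5 - 12*s^4 - 5*s^3 + 12*s^2 + 9*s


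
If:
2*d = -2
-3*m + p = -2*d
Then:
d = -1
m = p/3 - 2/3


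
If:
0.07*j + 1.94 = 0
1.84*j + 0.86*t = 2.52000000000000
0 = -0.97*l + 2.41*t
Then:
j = -27.71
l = 154.60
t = 62.23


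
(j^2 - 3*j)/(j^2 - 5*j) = (j - 3)/(j - 5)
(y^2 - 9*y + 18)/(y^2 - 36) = (y - 3)/(y + 6)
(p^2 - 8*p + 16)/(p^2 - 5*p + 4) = (p - 4)/(p - 1)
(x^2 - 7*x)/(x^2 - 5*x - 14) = x/(x + 2)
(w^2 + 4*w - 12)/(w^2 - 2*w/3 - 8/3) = 3*(w + 6)/(3*w + 4)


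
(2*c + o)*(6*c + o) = 12*c^2 + 8*c*o + o^2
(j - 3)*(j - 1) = j^2 - 4*j + 3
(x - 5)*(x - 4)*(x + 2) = x^3 - 7*x^2 + 2*x + 40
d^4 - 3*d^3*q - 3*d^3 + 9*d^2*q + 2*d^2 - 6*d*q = d*(d - 2)*(d - 1)*(d - 3*q)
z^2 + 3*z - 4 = (z - 1)*(z + 4)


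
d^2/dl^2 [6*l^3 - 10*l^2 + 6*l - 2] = 36*l - 20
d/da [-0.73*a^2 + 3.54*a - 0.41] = 3.54 - 1.46*a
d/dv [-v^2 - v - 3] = -2*v - 1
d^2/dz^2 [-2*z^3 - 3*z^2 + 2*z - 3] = -12*z - 6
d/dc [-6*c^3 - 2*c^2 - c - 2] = -18*c^2 - 4*c - 1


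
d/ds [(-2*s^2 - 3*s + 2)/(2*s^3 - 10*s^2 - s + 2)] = 4*(s^4 + 3*s^3 - 10*s^2 + 8*s - 1)/(4*s^6 - 40*s^5 + 96*s^4 + 28*s^3 - 39*s^2 - 4*s + 4)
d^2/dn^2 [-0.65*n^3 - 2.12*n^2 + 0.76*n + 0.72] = -3.9*n - 4.24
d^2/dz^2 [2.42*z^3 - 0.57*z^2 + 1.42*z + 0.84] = 14.52*z - 1.14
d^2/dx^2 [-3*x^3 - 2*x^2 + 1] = -18*x - 4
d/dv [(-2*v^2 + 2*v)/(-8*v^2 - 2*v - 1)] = 2*(10*v^2 + 2*v - 1)/(64*v^4 + 32*v^3 + 20*v^2 + 4*v + 1)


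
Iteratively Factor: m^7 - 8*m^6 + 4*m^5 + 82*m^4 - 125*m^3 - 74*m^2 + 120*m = (m + 3)*(m^6 - 11*m^5 + 37*m^4 - 29*m^3 - 38*m^2 + 40*m) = (m - 4)*(m + 3)*(m^5 - 7*m^4 + 9*m^3 + 7*m^2 - 10*m) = (m - 4)*(m - 1)*(m + 3)*(m^4 - 6*m^3 + 3*m^2 + 10*m) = (m - 4)*(m - 2)*(m - 1)*(m + 3)*(m^3 - 4*m^2 - 5*m) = (m - 4)*(m - 2)*(m - 1)*(m + 1)*(m + 3)*(m^2 - 5*m) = (m - 5)*(m - 4)*(m - 2)*(m - 1)*(m + 1)*(m + 3)*(m)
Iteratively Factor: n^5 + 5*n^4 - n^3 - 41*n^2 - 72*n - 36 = (n - 3)*(n^4 + 8*n^3 + 23*n^2 + 28*n + 12) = (n - 3)*(n + 1)*(n^3 + 7*n^2 + 16*n + 12) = (n - 3)*(n + 1)*(n + 2)*(n^2 + 5*n + 6) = (n - 3)*(n + 1)*(n + 2)*(n + 3)*(n + 2)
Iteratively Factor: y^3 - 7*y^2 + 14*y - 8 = (y - 1)*(y^2 - 6*y + 8) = (y - 2)*(y - 1)*(y - 4)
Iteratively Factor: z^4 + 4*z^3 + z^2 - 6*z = (z - 1)*(z^3 + 5*z^2 + 6*z) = (z - 1)*(z + 2)*(z^2 + 3*z) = z*(z - 1)*(z + 2)*(z + 3)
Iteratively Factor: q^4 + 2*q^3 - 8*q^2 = (q - 2)*(q^3 + 4*q^2) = (q - 2)*(q + 4)*(q^2) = q*(q - 2)*(q + 4)*(q)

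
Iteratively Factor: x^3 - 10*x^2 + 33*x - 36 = (x - 3)*(x^2 - 7*x + 12) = (x - 3)^2*(x - 4)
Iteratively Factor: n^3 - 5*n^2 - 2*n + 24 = (n - 4)*(n^2 - n - 6) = (n - 4)*(n + 2)*(n - 3)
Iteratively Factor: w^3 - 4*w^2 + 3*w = (w - 3)*(w^2 - w) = w*(w - 3)*(w - 1)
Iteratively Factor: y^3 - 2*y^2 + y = (y - 1)*(y^2 - y) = (y - 1)^2*(y)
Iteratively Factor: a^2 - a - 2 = (a - 2)*(a + 1)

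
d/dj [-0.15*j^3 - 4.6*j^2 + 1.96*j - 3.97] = -0.45*j^2 - 9.2*j + 1.96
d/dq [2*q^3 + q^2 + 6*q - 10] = 6*q^2 + 2*q + 6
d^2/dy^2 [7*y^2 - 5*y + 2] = 14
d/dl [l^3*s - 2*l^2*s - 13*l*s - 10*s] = s*(3*l^2 - 4*l - 13)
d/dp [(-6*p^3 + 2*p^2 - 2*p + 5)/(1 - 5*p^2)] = 2*(15*p^4 - 14*p^2 + 27*p - 1)/(25*p^4 - 10*p^2 + 1)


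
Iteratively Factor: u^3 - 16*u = (u)*(u^2 - 16) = u*(u - 4)*(u + 4)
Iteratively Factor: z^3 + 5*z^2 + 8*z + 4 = (z + 2)*(z^2 + 3*z + 2) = (z + 1)*(z + 2)*(z + 2)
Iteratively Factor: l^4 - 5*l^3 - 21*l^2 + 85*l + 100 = (l + 1)*(l^3 - 6*l^2 - 15*l + 100) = (l + 1)*(l + 4)*(l^2 - 10*l + 25) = (l - 5)*(l + 1)*(l + 4)*(l - 5)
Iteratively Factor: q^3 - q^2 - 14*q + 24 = (q - 2)*(q^2 + q - 12) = (q - 2)*(q + 4)*(q - 3)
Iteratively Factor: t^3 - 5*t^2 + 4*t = (t - 4)*(t^2 - t) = (t - 4)*(t - 1)*(t)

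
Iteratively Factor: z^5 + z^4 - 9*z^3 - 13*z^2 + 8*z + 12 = (z + 1)*(z^4 - 9*z^2 - 4*z + 12) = (z + 1)*(z + 2)*(z^3 - 2*z^2 - 5*z + 6) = (z - 1)*(z + 1)*(z + 2)*(z^2 - z - 6) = (z - 3)*(z - 1)*(z + 1)*(z + 2)*(z + 2)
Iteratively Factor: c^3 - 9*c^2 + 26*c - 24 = (c - 2)*(c^2 - 7*c + 12) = (c - 3)*(c - 2)*(c - 4)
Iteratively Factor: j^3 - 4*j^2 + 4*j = (j - 2)*(j^2 - 2*j) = j*(j - 2)*(j - 2)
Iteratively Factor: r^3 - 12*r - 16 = (r + 2)*(r^2 - 2*r - 8) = (r + 2)^2*(r - 4)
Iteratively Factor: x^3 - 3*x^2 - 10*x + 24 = (x - 2)*(x^2 - x - 12) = (x - 4)*(x - 2)*(x + 3)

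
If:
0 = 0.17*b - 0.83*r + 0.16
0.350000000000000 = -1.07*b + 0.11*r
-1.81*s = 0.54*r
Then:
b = -0.31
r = 0.13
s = -0.04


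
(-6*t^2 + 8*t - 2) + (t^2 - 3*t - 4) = -5*t^2 + 5*t - 6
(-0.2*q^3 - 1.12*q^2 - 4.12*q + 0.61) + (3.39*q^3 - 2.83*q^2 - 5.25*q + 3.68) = 3.19*q^3 - 3.95*q^2 - 9.37*q + 4.29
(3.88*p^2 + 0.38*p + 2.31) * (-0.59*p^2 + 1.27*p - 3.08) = -2.2892*p^4 + 4.7034*p^3 - 12.8307*p^2 + 1.7633*p - 7.1148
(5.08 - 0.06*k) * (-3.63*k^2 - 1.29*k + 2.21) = 0.2178*k^3 - 18.363*k^2 - 6.6858*k + 11.2268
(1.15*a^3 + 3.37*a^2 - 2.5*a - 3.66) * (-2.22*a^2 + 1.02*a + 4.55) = -2.553*a^5 - 6.3084*a^4 + 14.2199*a^3 + 20.9087*a^2 - 15.1082*a - 16.653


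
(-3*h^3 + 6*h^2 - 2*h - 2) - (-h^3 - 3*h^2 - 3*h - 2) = -2*h^3 + 9*h^2 + h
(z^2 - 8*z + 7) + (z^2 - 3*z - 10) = 2*z^2 - 11*z - 3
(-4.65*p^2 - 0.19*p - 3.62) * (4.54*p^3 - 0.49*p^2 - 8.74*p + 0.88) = -21.111*p^5 + 1.4159*p^4 + 24.2993*p^3 - 0.6576*p^2 + 31.4716*p - 3.1856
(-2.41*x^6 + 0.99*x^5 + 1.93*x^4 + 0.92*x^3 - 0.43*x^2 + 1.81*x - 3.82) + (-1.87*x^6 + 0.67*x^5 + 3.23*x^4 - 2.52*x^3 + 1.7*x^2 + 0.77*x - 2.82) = -4.28*x^6 + 1.66*x^5 + 5.16*x^4 - 1.6*x^3 + 1.27*x^2 + 2.58*x - 6.64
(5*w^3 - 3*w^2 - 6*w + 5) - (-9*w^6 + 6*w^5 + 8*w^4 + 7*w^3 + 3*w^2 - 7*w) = 9*w^6 - 6*w^5 - 8*w^4 - 2*w^3 - 6*w^2 + w + 5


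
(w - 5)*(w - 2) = w^2 - 7*w + 10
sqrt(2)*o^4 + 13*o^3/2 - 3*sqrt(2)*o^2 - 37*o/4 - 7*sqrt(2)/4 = (o - sqrt(2))*(o + sqrt(2)/2)*(o + 7*sqrt(2)/2)*(sqrt(2)*o + 1/2)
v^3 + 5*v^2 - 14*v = v*(v - 2)*(v + 7)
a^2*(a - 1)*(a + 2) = a^4 + a^3 - 2*a^2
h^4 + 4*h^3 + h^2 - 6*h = h*(h - 1)*(h + 2)*(h + 3)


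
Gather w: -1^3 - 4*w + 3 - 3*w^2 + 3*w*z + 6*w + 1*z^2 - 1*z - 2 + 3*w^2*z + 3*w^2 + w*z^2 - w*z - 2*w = 3*w^2*z + w*(z^2 + 2*z) + z^2 - z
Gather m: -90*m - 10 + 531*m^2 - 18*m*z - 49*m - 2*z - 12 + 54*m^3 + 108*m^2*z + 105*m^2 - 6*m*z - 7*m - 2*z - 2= 54*m^3 + m^2*(108*z + 636) + m*(-24*z - 146) - 4*z - 24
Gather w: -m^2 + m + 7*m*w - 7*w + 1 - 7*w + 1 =-m^2 + m + w*(7*m - 14) + 2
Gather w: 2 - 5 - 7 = -10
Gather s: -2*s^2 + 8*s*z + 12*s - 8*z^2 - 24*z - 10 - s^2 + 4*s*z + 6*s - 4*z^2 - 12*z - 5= -3*s^2 + s*(12*z + 18) - 12*z^2 - 36*z - 15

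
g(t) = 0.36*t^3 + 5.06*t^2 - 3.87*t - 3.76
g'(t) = 1.08*t^2 + 10.12*t - 3.87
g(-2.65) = 35.33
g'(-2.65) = -23.10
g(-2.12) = 23.76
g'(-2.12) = -20.47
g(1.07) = -1.67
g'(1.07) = 8.19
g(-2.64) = 35.10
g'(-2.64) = -23.06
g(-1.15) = 6.83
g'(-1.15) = -14.08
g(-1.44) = 11.23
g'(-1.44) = -16.20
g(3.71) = 69.91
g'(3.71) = 48.54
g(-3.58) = 58.43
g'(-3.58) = -26.26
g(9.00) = 633.71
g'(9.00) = 174.69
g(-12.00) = 149.24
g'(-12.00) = 30.21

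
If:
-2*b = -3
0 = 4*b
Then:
No Solution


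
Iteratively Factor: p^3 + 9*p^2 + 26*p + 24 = (p + 2)*(p^2 + 7*p + 12) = (p + 2)*(p + 3)*(p + 4)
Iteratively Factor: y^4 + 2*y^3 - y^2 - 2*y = (y + 2)*(y^3 - y) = (y + 1)*(y + 2)*(y^2 - y) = y*(y + 1)*(y + 2)*(y - 1)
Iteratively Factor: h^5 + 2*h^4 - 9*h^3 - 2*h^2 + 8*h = (h + 4)*(h^4 - 2*h^3 - h^2 + 2*h) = (h - 2)*(h + 4)*(h^3 - h) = (h - 2)*(h - 1)*(h + 4)*(h^2 + h) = (h - 2)*(h - 1)*(h + 1)*(h + 4)*(h)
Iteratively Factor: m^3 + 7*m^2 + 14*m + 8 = (m + 4)*(m^2 + 3*m + 2) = (m + 2)*(m + 4)*(m + 1)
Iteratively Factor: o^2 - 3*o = (o - 3)*(o)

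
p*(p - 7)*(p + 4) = p^3 - 3*p^2 - 28*p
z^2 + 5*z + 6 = (z + 2)*(z + 3)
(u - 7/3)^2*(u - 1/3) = u^3 - 5*u^2 + 7*u - 49/27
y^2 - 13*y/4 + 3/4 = (y - 3)*(y - 1/4)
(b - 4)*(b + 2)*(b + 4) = b^3 + 2*b^2 - 16*b - 32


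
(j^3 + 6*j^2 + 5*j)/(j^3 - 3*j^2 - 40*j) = (j + 1)/(j - 8)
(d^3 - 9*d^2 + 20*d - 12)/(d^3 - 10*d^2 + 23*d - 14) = (d - 6)/(d - 7)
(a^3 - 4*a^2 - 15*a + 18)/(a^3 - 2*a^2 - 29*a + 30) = (a + 3)/(a + 5)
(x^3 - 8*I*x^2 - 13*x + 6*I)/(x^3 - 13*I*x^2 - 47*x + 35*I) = (x^2 - 7*I*x - 6)/(x^2 - 12*I*x - 35)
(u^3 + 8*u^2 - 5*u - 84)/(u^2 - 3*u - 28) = (u^2 + 4*u - 21)/(u - 7)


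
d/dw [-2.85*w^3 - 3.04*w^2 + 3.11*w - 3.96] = -8.55*w^2 - 6.08*w + 3.11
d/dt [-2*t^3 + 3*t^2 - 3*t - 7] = -6*t^2 + 6*t - 3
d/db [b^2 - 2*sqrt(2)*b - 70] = 2*b - 2*sqrt(2)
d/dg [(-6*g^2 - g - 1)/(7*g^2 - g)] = (13*g^2 + 14*g - 1)/(g^2*(49*g^2 - 14*g + 1))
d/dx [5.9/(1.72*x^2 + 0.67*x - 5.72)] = (-20.296*x - 3.953)/(1.72*x^2 + 0.67*x - 5.72)^2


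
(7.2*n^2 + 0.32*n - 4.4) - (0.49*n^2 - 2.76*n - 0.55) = 6.71*n^2 + 3.08*n - 3.85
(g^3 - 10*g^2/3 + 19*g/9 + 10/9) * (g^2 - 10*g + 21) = g^5 - 40*g^4/3 + 508*g^3/9 - 90*g^2 + 299*g/9 + 70/3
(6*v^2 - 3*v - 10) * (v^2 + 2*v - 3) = 6*v^4 + 9*v^3 - 34*v^2 - 11*v + 30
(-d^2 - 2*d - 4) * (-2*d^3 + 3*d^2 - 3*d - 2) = 2*d^5 + d^4 + 5*d^3 - 4*d^2 + 16*d + 8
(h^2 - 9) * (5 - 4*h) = -4*h^3 + 5*h^2 + 36*h - 45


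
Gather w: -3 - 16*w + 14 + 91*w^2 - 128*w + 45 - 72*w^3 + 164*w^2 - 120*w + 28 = -72*w^3 + 255*w^2 - 264*w + 84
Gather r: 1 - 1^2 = 0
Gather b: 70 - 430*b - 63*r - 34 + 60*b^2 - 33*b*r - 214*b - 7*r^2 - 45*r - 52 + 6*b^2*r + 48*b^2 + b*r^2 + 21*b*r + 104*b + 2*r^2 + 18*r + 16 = b^2*(6*r + 108) + b*(r^2 - 12*r - 540) - 5*r^2 - 90*r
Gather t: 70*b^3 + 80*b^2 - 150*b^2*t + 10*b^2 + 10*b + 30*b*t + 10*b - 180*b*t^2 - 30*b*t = 70*b^3 - 150*b^2*t + 90*b^2 - 180*b*t^2 + 20*b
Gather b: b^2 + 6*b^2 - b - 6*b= 7*b^2 - 7*b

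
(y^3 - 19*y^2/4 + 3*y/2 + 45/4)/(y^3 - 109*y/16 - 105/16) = 4*(y - 3)/(4*y + 7)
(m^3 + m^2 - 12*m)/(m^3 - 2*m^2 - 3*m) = (m + 4)/(m + 1)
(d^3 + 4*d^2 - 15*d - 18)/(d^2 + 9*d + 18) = (d^2 - 2*d - 3)/(d + 3)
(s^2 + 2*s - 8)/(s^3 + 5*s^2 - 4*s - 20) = (s + 4)/(s^2 + 7*s + 10)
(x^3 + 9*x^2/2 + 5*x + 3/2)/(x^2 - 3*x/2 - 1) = (x^2 + 4*x + 3)/(x - 2)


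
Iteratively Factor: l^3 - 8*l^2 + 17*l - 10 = (l - 5)*(l^2 - 3*l + 2) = (l - 5)*(l - 2)*(l - 1)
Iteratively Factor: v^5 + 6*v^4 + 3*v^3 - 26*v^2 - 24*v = (v + 3)*(v^4 + 3*v^3 - 6*v^2 - 8*v) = v*(v + 3)*(v^3 + 3*v^2 - 6*v - 8) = v*(v + 3)*(v + 4)*(v^2 - v - 2) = v*(v + 1)*(v + 3)*(v + 4)*(v - 2)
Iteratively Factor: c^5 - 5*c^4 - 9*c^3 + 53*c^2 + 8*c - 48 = (c - 4)*(c^4 - c^3 - 13*c^2 + c + 12) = (c - 4)^2*(c^3 + 3*c^2 - c - 3) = (c - 4)^2*(c + 3)*(c^2 - 1) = (c - 4)^2*(c + 1)*(c + 3)*(c - 1)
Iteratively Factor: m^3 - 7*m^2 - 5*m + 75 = (m + 3)*(m^2 - 10*m + 25) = (m - 5)*(m + 3)*(m - 5)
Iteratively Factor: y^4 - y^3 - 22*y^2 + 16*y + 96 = (y + 4)*(y^3 - 5*y^2 - 2*y + 24) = (y + 2)*(y + 4)*(y^2 - 7*y + 12) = (y - 4)*(y + 2)*(y + 4)*(y - 3)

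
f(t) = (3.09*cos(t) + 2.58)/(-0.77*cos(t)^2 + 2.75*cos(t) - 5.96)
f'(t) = (-1.54*sin(t)*cos(t) + 2.75*sin(t))*(3.09*cos(t) + 2.58)/(-0.77*cos(t)^2 + 2.75*cos(t) - 5.96)^2 - 3.09*sin(t)/(-0.77*cos(t)^2 + 2.75*cos(t) - 5.96)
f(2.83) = 0.04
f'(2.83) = 0.10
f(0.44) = -1.31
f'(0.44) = 0.51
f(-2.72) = 0.03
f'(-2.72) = -0.13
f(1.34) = -0.61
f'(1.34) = 0.83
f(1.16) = -0.77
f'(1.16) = 0.87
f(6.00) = -1.38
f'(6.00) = -0.34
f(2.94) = 0.05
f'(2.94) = 0.06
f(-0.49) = -1.28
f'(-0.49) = -0.56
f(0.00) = -1.42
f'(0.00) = 0.00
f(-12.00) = -1.24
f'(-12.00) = 0.63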